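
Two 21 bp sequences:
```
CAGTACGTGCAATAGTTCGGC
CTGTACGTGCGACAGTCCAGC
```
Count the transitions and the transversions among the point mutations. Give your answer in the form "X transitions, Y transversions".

4 transitions, 1 transversion

Transitions (purine↔purine or pyrimidine↔pyrimidine): 11 A→G, 13 T→C, 17 T→C, 19 G→A.
Transversions (purine↔pyrimidine): 2 A→T.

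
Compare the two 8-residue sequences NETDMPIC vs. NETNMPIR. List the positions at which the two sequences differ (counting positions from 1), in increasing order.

4, 8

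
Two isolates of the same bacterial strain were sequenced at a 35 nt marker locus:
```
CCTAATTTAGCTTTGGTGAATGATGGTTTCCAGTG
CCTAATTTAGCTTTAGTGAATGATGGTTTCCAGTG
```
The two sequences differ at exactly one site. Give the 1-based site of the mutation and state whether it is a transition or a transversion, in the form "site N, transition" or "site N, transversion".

Site 15 changes G→A. G is a purine and A is a purine, so this is a transition.

site 15, transition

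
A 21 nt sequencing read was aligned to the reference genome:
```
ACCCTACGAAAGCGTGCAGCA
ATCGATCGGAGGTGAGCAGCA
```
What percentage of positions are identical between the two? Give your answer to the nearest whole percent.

62%

Mismatches at positions 2, 4, 5, 6, 9, 11, 13, 15 (1-based): 8 of 21.
Identical positions: 13/21 = 61.9% → 62%.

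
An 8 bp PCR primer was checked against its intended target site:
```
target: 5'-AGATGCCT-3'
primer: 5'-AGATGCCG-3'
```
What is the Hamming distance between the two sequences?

Mismatches (1-based): base 8: T→G.

1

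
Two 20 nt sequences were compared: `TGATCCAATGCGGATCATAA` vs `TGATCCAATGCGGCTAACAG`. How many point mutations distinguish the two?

Mismatches (1-based): site 14: A→C; site 16: C→A; site 18: T→C; site 20: A→G.

4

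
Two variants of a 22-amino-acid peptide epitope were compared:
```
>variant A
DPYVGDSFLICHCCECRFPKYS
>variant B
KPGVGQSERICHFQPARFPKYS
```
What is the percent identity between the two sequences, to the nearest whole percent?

59%

Mismatches at positions 1, 3, 6, 8, 9, 13, 14, 15, 16 (1-based): 9 of 22.
Identical positions: 13/22 = 59.09% → 59%.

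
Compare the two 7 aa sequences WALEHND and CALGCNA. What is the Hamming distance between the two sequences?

4

The sequences differ at positions 1, 4, 5, 7 (1-based) — 4 in total.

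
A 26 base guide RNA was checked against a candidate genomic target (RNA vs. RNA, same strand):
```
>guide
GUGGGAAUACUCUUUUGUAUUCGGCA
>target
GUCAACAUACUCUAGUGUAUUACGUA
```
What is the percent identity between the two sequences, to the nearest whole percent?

9 positions differ (3, 4, 5, 6, 14, 15, 22, 23, 25), so 17 of 26 match: 17/26 = 65.38%.

65%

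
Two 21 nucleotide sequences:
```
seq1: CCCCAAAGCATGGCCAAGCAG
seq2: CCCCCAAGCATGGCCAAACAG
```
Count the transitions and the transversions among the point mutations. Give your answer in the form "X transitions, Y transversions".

1 transition, 1 transversion

Mismatches (1-based):
base 5: A→C (purine→pyrimidine, transversion)
base 18: G→A (purine→purine, transition)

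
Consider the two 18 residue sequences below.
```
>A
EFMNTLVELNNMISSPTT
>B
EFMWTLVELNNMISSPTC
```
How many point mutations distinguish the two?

The sequences differ at positions 4, 18 (1-based) — 2 in total.

2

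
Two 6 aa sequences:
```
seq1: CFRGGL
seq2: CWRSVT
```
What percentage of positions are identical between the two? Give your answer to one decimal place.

4 positions differ (2, 4, 5, 6), so 2 of 6 match: 2/6 = 33.33%.

33.3%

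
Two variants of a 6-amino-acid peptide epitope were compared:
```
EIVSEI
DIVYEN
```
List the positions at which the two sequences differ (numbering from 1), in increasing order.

1, 4, 6

Scanning 1-based: 1: E/D; 4: S/Y; 6: I/N.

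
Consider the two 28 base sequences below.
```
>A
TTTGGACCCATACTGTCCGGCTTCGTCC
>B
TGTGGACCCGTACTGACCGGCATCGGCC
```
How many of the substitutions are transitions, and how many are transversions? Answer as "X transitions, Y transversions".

1 transition, 4 transversions

Transitions (purine↔purine or pyrimidine↔pyrimidine): 10 A→G.
Transversions (purine↔pyrimidine): 2 T→G, 16 T→A, 22 T→A, 26 T→G.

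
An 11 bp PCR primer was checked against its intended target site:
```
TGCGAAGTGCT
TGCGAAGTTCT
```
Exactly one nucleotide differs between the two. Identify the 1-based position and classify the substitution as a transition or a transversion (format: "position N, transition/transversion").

The sequences differ only at position 9: G→T (purine→pyrimidine), a transversion.

position 9, transversion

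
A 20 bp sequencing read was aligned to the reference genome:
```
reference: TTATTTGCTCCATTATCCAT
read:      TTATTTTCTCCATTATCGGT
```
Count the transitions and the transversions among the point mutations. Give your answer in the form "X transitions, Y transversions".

1 transition, 2 transversions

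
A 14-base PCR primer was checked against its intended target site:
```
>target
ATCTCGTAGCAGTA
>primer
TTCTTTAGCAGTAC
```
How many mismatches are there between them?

11

Comparing position by position, 11 positions differ: 1 (A/T), 5 (C/T), 6 (G/T), 7 (T/A), 8 (A/G), 9 (G/C), 10 (C/A), 11 (A/G), 12 (G/T), 13 (T/A), 14 (A/C).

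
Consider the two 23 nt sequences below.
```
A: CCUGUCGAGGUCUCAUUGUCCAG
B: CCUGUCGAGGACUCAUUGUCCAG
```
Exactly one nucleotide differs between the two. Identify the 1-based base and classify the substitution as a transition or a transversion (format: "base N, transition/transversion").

base 11, transversion

Base 11 changes U→A. U is a pyrimidine and A is a purine, so this is a transversion.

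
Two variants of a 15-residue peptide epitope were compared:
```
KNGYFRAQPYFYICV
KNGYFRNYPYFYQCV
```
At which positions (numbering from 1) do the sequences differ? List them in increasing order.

7, 8, 13

Scanning 1-based: 7: A/N; 8: Q/Y; 13: I/Q.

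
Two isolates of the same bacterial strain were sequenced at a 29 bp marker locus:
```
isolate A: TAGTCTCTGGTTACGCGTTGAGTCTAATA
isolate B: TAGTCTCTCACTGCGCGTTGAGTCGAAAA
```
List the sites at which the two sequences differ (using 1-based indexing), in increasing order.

Scanning 1-based: 9: G/C; 10: G/A; 11: T/C; 13: A/G; 25: T/G; 28: T/A.

9, 10, 11, 13, 25, 28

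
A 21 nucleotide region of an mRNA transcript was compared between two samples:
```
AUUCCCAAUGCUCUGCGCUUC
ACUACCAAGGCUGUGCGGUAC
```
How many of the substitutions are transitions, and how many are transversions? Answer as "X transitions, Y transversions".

Mismatches (1-based):
position 2: U→C (pyrimidine→pyrimidine, transition)
position 4: C→A (pyrimidine→purine, transversion)
position 9: U→G (pyrimidine→purine, transversion)
position 13: C→G (pyrimidine→purine, transversion)
position 18: C→G (pyrimidine→purine, transversion)
position 20: U→A (pyrimidine→purine, transversion)

1 transition, 5 transversions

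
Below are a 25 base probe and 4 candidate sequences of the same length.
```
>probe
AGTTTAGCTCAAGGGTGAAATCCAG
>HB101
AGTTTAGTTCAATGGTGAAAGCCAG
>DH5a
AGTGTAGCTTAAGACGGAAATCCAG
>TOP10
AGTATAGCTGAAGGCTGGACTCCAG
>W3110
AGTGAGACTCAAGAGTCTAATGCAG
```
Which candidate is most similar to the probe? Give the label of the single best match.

HB101

Hamming distances to probe — HB101: 3; DH5a: 5; TOP10: 5; W3110: 8.
Smallest is HB101 with 3 mismatches.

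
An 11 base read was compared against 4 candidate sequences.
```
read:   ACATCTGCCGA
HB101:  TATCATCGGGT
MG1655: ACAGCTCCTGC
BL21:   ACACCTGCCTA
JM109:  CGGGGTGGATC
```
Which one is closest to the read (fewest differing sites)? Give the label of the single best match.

BL21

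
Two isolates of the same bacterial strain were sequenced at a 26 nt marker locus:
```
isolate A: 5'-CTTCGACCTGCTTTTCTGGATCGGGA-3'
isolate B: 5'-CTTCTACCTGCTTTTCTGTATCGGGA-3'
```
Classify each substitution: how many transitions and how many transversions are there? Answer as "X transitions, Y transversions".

Mismatches (1-based):
base 5: G→T (purine→pyrimidine, transversion)
base 19: G→T (purine→pyrimidine, transversion)

0 transitions, 2 transversions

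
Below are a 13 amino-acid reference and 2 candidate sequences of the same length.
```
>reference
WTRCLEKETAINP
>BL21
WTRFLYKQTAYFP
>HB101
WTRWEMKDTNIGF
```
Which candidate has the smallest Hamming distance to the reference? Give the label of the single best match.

BL21

BL21 differs at 5 positions; HB101 differs at 7 positions. The closest is BL21.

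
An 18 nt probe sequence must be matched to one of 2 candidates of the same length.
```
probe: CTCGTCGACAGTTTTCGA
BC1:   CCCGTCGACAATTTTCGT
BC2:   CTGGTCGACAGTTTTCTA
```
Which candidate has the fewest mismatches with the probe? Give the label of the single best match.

BC2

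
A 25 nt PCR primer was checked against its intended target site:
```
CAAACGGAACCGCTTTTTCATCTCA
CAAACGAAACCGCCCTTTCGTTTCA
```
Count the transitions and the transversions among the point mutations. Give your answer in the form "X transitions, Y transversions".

Mismatches (1-based):
site 7: G→A (purine→purine, transition)
site 14: T→C (pyrimidine→pyrimidine, transition)
site 15: T→C (pyrimidine→pyrimidine, transition)
site 20: A→G (purine→purine, transition)
site 22: C→T (pyrimidine→pyrimidine, transition)

5 transitions, 0 transversions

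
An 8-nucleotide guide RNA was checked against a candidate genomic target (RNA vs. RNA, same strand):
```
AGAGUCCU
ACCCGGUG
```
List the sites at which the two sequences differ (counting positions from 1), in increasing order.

Differences at site 2 (G→C), site 3 (A→C), site 4 (G→C), site 5 (U→G), site 6 (C→G), site 7 (C→U), site 8 (U→G).

2, 3, 4, 5, 6, 7, 8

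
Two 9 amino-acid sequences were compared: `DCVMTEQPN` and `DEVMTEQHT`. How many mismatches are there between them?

The sequences differ at positions 2, 8, 9 (1-based) — 3 in total.

3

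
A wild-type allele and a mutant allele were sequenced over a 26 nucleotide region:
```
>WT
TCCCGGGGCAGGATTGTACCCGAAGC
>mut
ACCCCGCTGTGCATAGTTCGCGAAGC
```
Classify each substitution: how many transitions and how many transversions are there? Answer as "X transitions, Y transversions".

0 transitions, 10 transversions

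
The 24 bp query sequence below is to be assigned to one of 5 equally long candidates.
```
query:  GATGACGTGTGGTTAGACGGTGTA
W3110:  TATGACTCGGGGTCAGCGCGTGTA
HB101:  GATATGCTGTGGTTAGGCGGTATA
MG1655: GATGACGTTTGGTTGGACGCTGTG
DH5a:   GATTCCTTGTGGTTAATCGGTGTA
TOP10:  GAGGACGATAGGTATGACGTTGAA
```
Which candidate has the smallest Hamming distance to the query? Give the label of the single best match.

MG1655

Hamming distances to query — W3110: 8; HB101: 6; MG1655: 4; DH5a: 5; TOP10: 8.
Smallest is MG1655 with 4 mismatches.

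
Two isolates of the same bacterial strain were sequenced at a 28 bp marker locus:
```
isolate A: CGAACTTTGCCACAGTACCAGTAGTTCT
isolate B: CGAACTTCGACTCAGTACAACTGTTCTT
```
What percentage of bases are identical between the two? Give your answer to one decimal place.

Mismatches at positions 8, 10, 12, 19, 21, 23, 24, 26, 27 (1-based): 9 of 28.
Identical positions: 19/28 = 67.86% → 67.9%.

67.9%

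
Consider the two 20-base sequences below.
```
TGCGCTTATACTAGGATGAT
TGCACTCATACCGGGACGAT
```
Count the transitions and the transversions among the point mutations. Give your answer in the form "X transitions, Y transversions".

5 transitions, 0 transversions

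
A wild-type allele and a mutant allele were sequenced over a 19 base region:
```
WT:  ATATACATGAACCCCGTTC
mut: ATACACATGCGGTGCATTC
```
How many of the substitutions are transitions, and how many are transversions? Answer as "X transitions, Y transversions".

Mismatches (1-based):
site 4: T→C (pyrimidine→pyrimidine, transition)
site 10: A→C (purine→pyrimidine, transversion)
site 11: A→G (purine→purine, transition)
site 12: C→G (pyrimidine→purine, transversion)
site 13: C→T (pyrimidine→pyrimidine, transition)
site 14: C→G (pyrimidine→purine, transversion)
site 16: G→A (purine→purine, transition)

4 transitions, 3 transversions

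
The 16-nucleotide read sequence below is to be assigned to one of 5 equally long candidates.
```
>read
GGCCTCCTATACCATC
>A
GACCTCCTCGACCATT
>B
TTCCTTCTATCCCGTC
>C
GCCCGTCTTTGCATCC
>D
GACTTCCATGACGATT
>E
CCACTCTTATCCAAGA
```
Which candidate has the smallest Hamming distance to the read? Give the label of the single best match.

Hamming distances to read — A: 4; B: 5; C: 8; D: 7; E: 8.
Smallest is A with 4 mismatches.

A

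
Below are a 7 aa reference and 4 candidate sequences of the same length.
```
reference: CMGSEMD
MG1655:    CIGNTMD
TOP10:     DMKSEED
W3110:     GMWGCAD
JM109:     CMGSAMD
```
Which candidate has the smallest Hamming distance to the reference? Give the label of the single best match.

MG1655 differs at 3 residues; TOP10 differs at 3 residues; W3110 differs at 5 residues; JM109 differs at 1 residue. The closest is JM109.

JM109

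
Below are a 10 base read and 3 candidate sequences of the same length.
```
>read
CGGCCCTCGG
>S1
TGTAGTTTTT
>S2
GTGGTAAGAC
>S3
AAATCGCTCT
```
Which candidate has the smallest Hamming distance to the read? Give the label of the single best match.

Hamming distances to read — S1: 8; S2: 9; S3: 9.
Smallest is S1 with 8 mismatches.

S1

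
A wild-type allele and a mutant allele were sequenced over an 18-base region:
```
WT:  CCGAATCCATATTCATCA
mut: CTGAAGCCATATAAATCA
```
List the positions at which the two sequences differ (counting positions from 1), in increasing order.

Differences at position 2 (C→T), position 6 (T→G), position 13 (T→A), position 14 (C→A).

2, 6, 13, 14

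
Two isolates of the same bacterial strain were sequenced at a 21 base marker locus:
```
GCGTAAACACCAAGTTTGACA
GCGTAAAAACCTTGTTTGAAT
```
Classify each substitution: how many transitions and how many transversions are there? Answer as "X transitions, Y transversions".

0 transitions, 5 transversions

Transitions (purine↔purine or pyrimidine↔pyrimidine): none.
Transversions (purine↔pyrimidine): 8 C→A, 12 A→T, 13 A→T, 20 C→A, 21 A→T.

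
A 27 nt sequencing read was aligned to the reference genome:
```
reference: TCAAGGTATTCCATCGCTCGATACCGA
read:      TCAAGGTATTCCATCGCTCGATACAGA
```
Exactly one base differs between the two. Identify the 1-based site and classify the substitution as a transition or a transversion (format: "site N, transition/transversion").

site 25, transversion

Site 25 changes C→A. C is a pyrimidine and A is a purine, so this is a transversion.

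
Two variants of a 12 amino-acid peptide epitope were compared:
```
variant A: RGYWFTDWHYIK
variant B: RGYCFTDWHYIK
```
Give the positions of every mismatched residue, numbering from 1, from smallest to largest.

4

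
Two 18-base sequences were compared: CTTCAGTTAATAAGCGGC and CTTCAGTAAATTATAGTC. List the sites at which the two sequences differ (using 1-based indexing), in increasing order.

8, 12, 14, 15, 17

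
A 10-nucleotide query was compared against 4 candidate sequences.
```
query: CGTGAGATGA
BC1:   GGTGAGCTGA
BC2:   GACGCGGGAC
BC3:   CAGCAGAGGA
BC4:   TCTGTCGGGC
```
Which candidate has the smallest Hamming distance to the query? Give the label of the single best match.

Hamming distances to query — BC1: 2; BC2: 8; BC3: 4; BC4: 7.
Smallest is BC1 with 2 mismatches.

BC1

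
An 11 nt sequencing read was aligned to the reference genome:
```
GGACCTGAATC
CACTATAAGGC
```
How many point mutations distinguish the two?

Comparing position by position, 8 bases differ: 1 (G/C), 2 (G/A), 3 (A/C), 4 (C/T), 5 (C/A), 7 (G/A), 9 (A/G), 10 (T/G).

8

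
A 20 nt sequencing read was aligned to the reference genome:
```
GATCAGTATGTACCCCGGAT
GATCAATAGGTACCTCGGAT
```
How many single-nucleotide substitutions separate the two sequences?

3

Mismatches (1-based): base 6: G→A; base 9: T→G; base 15: C→T.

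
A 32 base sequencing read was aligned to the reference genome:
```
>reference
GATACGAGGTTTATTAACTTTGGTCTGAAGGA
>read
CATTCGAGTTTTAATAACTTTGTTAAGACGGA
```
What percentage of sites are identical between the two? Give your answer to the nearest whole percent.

75%

8 positions differ (1, 4, 9, 14, 23, 25, 26, 29), so 24 of 32 match: 24/32 = 75%.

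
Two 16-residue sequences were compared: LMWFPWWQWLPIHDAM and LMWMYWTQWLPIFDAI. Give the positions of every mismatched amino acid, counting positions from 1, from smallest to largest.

4, 5, 7, 13, 16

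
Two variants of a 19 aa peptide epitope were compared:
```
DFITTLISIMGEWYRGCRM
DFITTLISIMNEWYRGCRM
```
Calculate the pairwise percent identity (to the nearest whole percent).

Mismatch at position 11 (1-based): 1 of 19.
Identical positions: 18/19 = 94.74% → 95%.

95%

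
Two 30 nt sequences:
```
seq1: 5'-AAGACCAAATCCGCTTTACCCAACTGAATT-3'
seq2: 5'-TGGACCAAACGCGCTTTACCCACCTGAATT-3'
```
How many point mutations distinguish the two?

Comparing position by position, 5 bases differ: 1 (A/T), 2 (A/G), 10 (T/C), 11 (C/G), 23 (A/C).

5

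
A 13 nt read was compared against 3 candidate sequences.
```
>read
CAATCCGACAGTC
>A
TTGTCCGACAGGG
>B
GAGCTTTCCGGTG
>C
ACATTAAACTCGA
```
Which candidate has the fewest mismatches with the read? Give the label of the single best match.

Hamming distances to read — A: 5; B: 9; C: 9.
Smallest is A with 5 mismatches.

A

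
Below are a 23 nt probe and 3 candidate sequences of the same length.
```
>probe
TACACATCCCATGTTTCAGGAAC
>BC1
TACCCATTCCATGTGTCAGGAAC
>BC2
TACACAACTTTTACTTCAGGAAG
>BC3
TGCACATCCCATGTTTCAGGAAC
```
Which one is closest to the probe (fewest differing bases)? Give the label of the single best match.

BC3

BC1 differs at 3 bases; BC2 differs at 7 bases; BC3 differs at 1 base. The closest is BC3.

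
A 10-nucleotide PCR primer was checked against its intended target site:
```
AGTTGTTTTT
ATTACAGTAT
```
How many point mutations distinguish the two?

6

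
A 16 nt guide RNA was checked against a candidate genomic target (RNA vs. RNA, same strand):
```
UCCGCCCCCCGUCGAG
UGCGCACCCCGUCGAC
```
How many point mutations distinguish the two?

3

Mismatches (1-based): position 2: C→G; position 6: C→A; position 16: G→C.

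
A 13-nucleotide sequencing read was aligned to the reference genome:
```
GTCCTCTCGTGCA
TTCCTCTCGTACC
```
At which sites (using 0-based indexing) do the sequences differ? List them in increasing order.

0, 10, 12

Differences at site 0 (G→T), site 10 (G→A), site 12 (A→C).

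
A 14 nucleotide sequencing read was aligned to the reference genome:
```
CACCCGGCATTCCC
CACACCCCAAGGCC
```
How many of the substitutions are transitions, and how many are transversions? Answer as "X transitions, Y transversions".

0 transitions, 6 transversions

Transitions (purine↔purine or pyrimidine↔pyrimidine): none.
Transversions (purine↔pyrimidine): 4 C→A, 6 G→C, 7 G→C, 10 T→A, 11 T→G, 12 C→G.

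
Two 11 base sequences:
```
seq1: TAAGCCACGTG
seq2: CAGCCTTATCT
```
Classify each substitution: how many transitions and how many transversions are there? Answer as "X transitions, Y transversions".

Transitions (purine↔purine or pyrimidine↔pyrimidine): 1 T→C, 3 A→G, 6 C→T, 10 T→C.
Transversions (purine↔pyrimidine): 4 G→C, 7 A→T, 8 C→A, 9 G→T, 11 G→T.

4 transitions, 5 transversions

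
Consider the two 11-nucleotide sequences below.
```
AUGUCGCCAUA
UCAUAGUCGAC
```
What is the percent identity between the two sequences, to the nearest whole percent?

Mismatches at positions 1, 2, 3, 5, 7, 9, 10, 11 (1-based): 8 of 11.
Identical positions: 3/11 = 27.27% → 27%.

27%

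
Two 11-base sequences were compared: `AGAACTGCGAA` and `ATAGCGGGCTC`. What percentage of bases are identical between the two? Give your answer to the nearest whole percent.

36%

7 positions differ (2, 4, 6, 8, 9, 10, 11), so 4 of 11 match: 4/11 = 36.36%.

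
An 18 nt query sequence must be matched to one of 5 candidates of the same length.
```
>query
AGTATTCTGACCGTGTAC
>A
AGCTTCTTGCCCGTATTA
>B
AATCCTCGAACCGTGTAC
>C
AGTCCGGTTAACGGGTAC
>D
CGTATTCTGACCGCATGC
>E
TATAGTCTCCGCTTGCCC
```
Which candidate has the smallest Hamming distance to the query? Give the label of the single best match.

D

A differs at 8 sites; B differs at 5 sites; C differs at 7 sites; D differs at 4 sites; E differs at 9 sites. The closest is D.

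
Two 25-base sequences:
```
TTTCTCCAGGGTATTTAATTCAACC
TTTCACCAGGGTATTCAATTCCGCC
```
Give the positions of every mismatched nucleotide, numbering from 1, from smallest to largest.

Differences at position 5 (T→A), position 16 (T→C), position 22 (A→C), position 23 (A→G).

5, 16, 22, 23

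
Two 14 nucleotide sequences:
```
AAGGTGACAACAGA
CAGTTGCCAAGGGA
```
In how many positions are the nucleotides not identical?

5

Comparing position by position, 5 positions differ: 1 (A/C), 4 (G/T), 7 (A/C), 11 (C/G), 12 (A/G).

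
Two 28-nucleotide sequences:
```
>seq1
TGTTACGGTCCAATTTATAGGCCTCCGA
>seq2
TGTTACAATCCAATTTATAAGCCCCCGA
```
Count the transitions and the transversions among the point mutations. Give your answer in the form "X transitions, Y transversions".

Mismatches (1-based):
position 7: G→A (purine→purine, transition)
position 8: G→A (purine→purine, transition)
position 20: G→A (purine→purine, transition)
position 24: T→C (pyrimidine→pyrimidine, transition)

4 transitions, 0 transversions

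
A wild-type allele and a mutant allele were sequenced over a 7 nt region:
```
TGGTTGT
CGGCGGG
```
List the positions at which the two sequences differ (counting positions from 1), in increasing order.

1, 4, 5, 7

Scanning 1-based: 1: T/C; 4: T/C; 5: T/G; 7: T/G.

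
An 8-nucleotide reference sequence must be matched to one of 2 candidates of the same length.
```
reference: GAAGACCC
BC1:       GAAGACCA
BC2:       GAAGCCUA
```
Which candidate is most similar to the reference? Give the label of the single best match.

BC1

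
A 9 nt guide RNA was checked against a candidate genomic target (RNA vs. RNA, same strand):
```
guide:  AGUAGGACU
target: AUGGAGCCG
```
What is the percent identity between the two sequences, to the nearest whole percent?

33%

6 positions differ (2, 3, 4, 5, 7, 9), so 3 of 9 match: 3/9 = 33.33%.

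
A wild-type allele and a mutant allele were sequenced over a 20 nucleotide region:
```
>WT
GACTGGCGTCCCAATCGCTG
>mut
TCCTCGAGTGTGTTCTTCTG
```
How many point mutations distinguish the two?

The sequences differ at positions 1, 2, 5, 7, 10, 11, 12, 13, 14, 15, 16, 17 (1-based) — 12 in total.

12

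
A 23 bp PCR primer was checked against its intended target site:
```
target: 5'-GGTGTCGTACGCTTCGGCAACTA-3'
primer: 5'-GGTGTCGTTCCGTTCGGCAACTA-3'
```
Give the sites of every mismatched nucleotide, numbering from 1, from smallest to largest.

9, 11, 12

Scanning 1-based: 9: A/T; 11: G/C; 12: C/G.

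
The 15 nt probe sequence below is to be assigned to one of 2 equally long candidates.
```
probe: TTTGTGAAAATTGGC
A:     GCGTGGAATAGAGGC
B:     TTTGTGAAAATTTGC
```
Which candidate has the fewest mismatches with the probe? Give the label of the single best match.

A differs at 8 positions; B differs at 1 position. The closest is B.

B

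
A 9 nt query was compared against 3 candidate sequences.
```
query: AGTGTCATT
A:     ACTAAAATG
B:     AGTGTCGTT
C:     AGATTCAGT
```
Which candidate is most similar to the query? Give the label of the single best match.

A differs at 5 bases; B differs at 1 base; C differs at 3 bases. The closest is B.

B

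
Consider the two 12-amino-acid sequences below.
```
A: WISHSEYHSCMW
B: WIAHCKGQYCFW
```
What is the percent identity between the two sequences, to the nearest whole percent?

42%

Mismatches at positions 3, 5, 6, 7, 8, 9, 11 (1-based): 7 of 12.
Identical positions: 5/12 = 41.67% → 42%.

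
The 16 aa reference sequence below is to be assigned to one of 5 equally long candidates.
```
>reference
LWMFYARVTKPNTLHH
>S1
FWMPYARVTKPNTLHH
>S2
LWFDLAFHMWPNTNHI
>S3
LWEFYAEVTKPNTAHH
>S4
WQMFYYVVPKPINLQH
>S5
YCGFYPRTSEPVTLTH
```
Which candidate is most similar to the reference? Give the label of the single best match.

S1

S1 differs at 2 residues; S2 differs at 9 residues; S3 differs at 3 residues; S4 differs at 8 residues; S5 differs at 9 residues. The closest is S1.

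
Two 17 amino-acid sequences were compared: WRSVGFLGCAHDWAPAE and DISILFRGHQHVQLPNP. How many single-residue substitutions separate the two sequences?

12

The sequences differ at positions 1, 2, 4, 5, 7, 9, 10, 12, 13, 14, 16, 17 (1-based) — 12 in total.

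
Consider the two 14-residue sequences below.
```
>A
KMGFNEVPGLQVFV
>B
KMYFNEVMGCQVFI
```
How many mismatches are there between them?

Mismatches (1-based): position 3: G→Y; position 8: P→M; position 10: L→C; position 14: V→I.

4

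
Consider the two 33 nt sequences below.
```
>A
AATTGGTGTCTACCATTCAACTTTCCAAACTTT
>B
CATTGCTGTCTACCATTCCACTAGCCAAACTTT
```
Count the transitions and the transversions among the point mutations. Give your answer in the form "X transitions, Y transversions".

Mismatches (1-based):
site 1: A→C (purine→pyrimidine, transversion)
site 6: G→C (purine→pyrimidine, transversion)
site 19: A→C (purine→pyrimidine, transversion)
site 23: T→A (pyrimidine→purine, transversion)
site 24: T→G (pyrimidine→purine, transversion)

0 transitions, 5 transversions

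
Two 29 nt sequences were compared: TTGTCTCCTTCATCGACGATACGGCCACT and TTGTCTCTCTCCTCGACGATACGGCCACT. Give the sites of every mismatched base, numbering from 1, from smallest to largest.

8, 9, 12

Scanning 1-based: 8: C/T; 9: T/C; 12: A/C.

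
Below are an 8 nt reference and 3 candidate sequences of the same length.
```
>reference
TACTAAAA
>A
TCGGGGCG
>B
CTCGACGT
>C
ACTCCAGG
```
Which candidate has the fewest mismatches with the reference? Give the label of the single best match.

B

A differs at 7 positions; B differs at 6 positions; C differs at 7 positions. The closest is B.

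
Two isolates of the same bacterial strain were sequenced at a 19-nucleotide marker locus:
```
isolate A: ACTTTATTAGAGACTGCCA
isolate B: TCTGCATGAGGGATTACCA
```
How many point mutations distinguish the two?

Mismatches (1-based): position 1: A→T; position 4: T→G; position 5: T→C; position 8: T→G; position 11: A→G; position 14: C→T; position 16: G→A.

7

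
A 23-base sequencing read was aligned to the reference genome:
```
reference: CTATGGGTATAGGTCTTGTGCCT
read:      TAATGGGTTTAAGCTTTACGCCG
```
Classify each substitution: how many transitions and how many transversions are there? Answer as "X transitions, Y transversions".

6 transitions, 3 transversions

Transitions (purine↔purine or pyrimidine↔pyrimidine): 1 C→T, 12 G→A, 14 T→C, 15 C→T, 18 G→A, 19 T→C.
Transversions (purine↔pyrimidine): 2 T→A, 9 A→T, 23 T→G.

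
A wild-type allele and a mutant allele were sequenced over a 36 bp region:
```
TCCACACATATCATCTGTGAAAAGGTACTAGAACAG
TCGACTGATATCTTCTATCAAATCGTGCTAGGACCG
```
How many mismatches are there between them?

Comparing position by position, 11 positions differ: 3 (C/G), 6 (A/T), 7 (C/G), 13 (A/T), 17 (G/A), 19 (G/C), 23 (A/T), 24 (G/C), 27 (A/G), 32 (A/G), 35 (A/C).

11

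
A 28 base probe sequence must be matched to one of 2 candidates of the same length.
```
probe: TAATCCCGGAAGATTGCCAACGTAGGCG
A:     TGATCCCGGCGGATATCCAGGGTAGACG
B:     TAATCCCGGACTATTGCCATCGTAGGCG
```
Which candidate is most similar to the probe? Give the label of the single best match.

B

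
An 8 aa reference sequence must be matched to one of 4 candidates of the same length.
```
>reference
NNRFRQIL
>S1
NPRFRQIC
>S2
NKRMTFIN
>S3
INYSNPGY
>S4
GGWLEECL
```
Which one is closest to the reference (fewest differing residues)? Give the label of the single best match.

S1 differs at 2 residues; S2 differs at 5 residues; S3 differs at 7 residues; S4 differs at 7 residues. The closest is S1.

S1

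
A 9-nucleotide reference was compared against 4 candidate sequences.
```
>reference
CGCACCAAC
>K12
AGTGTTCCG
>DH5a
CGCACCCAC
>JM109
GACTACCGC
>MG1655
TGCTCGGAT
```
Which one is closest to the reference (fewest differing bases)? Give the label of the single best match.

K12 differs at 8 bases; DH5a differs at 1 base; JM109 differs at 6 bases; MG1655 differs at 5 bases. The closest is DH5a.

DH5a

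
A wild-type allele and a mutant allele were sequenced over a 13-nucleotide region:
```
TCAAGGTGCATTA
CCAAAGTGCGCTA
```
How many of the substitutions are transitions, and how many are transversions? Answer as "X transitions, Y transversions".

4 transitions, 0 transversions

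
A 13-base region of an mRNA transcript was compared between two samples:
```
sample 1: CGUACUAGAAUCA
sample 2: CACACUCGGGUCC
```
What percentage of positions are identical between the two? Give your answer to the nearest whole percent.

54%

6 positions differ (2, 3, 7, 9, 10, 13), so 7 of 13 match: 7/13 = 53.85%.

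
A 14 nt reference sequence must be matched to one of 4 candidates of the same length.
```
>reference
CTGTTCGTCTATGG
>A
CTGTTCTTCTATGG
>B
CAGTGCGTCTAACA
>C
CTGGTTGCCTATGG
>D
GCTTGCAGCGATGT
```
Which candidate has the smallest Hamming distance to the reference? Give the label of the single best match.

A differs at 1 site; B differs at 5 sites; C differs at 3 sites; D differs at 8 sites. The closest is A.

A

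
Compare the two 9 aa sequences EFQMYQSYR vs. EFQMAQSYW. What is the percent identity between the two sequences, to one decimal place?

77.8%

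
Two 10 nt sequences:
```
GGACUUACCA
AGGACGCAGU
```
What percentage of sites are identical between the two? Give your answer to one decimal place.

10.0%

Mismatches at positions 1, 3, 4, 5, 6, 7, 8, 9, 10 (1-based): 9 of 10.
Identical positions: 1/10 = 10% → 10.0%.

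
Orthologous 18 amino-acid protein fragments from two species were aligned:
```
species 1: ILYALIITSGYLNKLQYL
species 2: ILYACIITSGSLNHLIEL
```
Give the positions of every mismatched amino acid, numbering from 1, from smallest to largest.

Scanning 1-based: 5: L/C; 11: Y/S; 14: K/H; 16: Q/I; 17: Y/E.

5, 11, 14, 16, 17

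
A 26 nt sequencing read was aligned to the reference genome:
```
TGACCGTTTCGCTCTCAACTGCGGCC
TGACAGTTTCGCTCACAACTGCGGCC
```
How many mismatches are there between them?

Comparing position by position, 2 sites differ: 5 (C/A), 15 (T/A).

2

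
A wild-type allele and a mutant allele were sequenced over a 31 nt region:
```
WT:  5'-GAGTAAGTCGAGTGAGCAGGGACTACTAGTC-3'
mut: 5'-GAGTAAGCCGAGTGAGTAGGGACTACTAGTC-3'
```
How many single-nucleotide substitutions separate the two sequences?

Comparing position by position, 2 bases differ: 8 (T/C), 17 (C/T).

2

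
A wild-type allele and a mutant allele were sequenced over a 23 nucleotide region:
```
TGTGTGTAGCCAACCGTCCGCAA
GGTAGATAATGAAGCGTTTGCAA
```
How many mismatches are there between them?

Comparing position by position, 10 sites differ: 1 (T/G), 4 (G/A), 5 (T/G), 6 (G/A), 9 (G/A), 10 (C/T), 11 (C/G), 14 (C/G), 18 (C/T), 19 (C/T).

10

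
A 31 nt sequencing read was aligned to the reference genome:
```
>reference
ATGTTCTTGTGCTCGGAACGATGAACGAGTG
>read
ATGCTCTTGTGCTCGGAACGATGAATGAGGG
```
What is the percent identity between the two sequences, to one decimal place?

Mismatches at positions 4, 26, 30 (1-based): 3 of 31.
Identical positions: 28/31 = 90.32% → 90.3%.

90.3%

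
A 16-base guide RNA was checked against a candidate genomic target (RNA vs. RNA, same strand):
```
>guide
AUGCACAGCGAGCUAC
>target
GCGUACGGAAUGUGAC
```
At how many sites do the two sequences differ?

Comparing position by position, 9 sites differ: 1 (A/G), 2 (U/C), 4 (C/U), 7 (A/G), 9 (C/A), 10 (G/A), 11 (A/U), 13 (C/U), 14 (U/G).

9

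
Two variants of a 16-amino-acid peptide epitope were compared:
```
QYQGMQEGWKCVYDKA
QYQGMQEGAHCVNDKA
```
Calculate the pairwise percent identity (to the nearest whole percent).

3 positions differ (9, 10, 13), so 13 of 16 match: 13/16 = 81.25%.

81%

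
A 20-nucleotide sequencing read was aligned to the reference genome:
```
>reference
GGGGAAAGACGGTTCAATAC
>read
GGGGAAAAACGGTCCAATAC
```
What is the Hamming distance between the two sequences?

2

Mismatches (1-based): base 8: G→A; base 14: T→C.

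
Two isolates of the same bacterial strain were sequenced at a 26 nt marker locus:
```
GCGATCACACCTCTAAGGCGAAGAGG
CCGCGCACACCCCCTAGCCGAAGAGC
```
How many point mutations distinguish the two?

Comparing position by position, 8 bases differ: 1 (G/C), 4 (A/C), 5 (T/G), 12 (T/C), 14 (T/C), 15 (A/T), 18 (G/C), 26 (G/C).

8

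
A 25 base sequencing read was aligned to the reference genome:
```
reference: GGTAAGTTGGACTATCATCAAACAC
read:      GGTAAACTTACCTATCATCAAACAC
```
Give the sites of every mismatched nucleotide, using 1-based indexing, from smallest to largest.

Scanning 1-based: 6: G/A; 7: T/C; 9: G/T; 10: G/A; 11: A/C.

6, 7, 9, 10, 11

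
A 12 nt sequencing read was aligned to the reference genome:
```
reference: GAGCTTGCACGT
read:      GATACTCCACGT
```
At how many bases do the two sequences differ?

Mismatches (1-based): base 3: G→T; base 4: C→A; base 5: T→C; base 7: G→C.

4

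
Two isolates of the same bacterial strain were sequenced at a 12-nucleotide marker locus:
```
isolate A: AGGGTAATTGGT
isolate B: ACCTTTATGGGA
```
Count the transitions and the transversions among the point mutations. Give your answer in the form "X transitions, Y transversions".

Transitions (purine↔purine or pyrimidine↔pyrimidine): none.
Transversions (purine↔pyrimidine): 2 G→C, 3 G→C, 4 G→T, 6 A→T, 9 T→G, 12 T→A.

0 transitions, 6 transversions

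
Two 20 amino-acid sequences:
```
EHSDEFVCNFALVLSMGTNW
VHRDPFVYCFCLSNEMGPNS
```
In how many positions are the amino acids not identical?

The sequences differ at positions 1, 3, 5, 8, 9, 11, 13, 14, 15, 18, 20 (1-based) — 11 in total.

11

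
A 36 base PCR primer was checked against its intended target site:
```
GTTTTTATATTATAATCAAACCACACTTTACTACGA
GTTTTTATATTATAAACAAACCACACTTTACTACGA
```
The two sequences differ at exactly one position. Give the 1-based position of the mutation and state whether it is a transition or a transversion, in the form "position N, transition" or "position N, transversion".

position 16, transversion

The sequences differ only at position 16: T→A (pyrimidine→purine), a transversion.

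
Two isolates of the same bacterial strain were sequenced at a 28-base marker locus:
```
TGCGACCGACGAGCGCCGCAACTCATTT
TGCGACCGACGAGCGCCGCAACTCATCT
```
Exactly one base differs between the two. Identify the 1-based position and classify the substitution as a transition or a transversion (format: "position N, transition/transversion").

position 27, transition

Position 27 changes T→C. T is a pyrimidine and C is a pyrimidine, so this is a transition.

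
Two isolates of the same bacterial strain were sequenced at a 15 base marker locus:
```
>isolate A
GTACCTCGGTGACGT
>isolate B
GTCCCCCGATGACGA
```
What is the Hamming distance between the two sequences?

4

Mismatches (1-based): position 3: A→C; position 6: T→C; position 9: G→A; position 15: T→A.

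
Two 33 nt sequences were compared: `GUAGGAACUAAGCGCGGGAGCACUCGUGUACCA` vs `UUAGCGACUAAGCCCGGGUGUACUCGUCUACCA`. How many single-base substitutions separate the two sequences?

7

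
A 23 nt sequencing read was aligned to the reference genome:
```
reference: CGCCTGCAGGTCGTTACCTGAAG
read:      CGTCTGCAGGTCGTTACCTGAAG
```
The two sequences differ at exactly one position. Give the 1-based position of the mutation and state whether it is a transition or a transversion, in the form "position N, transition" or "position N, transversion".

position 3, transition

The sequences differ only at position 3: C→T (pyrimidine→pyrimidine), a transition.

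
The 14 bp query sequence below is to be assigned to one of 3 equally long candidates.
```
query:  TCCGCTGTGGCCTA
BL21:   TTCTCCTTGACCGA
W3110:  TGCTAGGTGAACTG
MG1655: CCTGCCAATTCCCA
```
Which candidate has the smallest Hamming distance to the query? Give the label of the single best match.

BL21 differs at 6 positions; W3110 differs at 7 positions; MG1655 differs at 8 positions. The closest is BL21.

BL21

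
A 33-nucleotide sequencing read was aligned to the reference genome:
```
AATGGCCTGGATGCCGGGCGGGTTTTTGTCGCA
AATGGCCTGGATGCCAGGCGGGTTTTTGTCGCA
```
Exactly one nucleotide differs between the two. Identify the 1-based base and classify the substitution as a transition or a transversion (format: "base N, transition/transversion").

base 16, transition

The sequences differ only at base 16: G→A (purine→purine), a transition.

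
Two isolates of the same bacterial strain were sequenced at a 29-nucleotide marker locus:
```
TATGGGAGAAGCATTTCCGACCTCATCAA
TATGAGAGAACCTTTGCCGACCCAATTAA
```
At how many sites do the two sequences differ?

7

The sequences differ at sites 5, 11, 13, 16, 23, 24, 27 (1-based) — 7 in total.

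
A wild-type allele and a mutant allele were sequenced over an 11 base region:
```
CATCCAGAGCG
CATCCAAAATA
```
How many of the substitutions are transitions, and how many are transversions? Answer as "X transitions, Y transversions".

4 transitions, 0 transversions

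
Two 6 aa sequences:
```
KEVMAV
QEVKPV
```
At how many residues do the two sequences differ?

Mismatches (1-based): residue 1: K→Q; residue 4: M→K; residue 5: A→P.

3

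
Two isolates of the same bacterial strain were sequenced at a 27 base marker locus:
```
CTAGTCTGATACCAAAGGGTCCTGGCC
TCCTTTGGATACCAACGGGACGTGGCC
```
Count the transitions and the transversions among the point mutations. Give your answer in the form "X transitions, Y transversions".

3 transitions, 6 transversions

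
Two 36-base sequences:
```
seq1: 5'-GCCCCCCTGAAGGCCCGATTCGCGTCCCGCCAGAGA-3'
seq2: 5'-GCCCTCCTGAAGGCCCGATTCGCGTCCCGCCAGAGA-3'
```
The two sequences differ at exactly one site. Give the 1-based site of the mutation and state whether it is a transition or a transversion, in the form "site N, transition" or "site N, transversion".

The sequences differ only at site 5: C→T (pyrimidine→pyrimidine), a transition.

site 5, transition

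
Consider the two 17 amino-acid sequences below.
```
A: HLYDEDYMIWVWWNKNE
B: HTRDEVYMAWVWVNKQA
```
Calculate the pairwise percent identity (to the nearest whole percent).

7 positions differ (2, 3, 6, 9, 13, 16, 17), so 10 of 17 match: 10/17 = 58.82%.

59%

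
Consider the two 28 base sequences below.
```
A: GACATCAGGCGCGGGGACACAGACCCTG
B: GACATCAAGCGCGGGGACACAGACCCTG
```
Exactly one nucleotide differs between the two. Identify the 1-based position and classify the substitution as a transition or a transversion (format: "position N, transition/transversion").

position 8, transition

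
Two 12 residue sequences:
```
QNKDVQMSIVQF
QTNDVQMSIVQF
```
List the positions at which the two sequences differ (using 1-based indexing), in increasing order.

2, 3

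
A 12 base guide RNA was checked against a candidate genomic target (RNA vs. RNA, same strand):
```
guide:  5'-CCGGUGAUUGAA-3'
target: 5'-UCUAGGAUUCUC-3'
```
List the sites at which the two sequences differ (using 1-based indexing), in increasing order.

1, 3, 4, 5, 10, 11, 12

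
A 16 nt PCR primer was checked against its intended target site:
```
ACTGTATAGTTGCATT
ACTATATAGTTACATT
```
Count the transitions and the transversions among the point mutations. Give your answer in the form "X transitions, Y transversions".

Mismatches (1-based):
site 4: G→A (purine→purine, transition)
site 12: G→A (purine→purine, transition)

2 transitions, 0 transversions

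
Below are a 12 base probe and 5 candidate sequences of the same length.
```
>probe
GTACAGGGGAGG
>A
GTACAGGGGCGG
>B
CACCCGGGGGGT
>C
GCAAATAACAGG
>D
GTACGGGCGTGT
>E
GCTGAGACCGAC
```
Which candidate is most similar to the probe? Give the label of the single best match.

A

A differs at 1 site; B differs at 6 sites; C differs at 6 sites; D differs at 4 sites; E differs at 9 sites. The closest is A.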